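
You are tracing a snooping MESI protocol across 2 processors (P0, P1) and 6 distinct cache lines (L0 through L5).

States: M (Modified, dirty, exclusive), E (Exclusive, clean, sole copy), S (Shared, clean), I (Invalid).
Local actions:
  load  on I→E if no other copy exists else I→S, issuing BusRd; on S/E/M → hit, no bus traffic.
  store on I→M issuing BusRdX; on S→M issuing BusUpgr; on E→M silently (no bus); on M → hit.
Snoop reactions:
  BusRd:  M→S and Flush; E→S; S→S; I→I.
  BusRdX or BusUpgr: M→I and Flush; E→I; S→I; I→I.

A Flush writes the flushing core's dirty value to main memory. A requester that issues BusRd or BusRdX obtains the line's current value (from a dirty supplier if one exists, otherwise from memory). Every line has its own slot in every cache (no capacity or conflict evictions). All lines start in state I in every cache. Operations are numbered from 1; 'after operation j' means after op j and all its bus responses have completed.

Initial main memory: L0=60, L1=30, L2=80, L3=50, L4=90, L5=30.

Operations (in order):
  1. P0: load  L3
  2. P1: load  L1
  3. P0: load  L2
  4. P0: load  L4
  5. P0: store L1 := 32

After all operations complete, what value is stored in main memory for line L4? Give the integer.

memory[L4] = 90

step 1: P0: load  L3  ⟶  EI  (L3)  txn=BusRd  M[L3]=50
step 2: P1: load  L1  ⟶  IE  (L1)  txn=BusRd  M[L1]=30
step 3: P0: load  L2  ⟶  EI  (L2)  txn=BusRd  M[L2]=80
step 4: P0: load  L4  ⟶  EI  (L4)  txn=BusRd  M[L4]=90
step 5: P0: store L1 := 32  ⟶  MI  (L1)  txn=BusRdX  M[L1]=30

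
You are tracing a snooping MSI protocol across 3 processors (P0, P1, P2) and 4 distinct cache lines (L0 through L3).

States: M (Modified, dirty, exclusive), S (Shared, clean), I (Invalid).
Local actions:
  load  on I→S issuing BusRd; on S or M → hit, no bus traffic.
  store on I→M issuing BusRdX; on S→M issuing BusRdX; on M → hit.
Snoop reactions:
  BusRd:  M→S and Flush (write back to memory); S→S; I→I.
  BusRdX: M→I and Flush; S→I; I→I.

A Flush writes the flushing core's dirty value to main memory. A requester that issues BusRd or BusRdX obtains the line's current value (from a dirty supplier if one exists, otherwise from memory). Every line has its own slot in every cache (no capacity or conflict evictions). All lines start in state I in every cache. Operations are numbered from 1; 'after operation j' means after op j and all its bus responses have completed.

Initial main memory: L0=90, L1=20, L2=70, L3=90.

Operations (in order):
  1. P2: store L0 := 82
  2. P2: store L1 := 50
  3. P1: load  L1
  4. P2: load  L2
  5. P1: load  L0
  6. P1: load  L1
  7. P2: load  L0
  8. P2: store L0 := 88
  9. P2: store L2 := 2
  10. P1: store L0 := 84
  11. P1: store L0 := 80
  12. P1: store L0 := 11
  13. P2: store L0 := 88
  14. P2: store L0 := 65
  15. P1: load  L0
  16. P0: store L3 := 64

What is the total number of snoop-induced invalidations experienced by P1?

invalidations = 2

  op1 P2: store L0 := 82 → I/I/M on L0; bus BusRdX; mem=90
  op2 P2: store L1 := 50 → I/I/M on L1; bus BusRdX; mem=20
  op3 P1: load  L1 → I/S/S on L1; bus BusRd Flush; mem=50
  op4 P2: load  L2 → I/I/S on L2; bus BusRd; mem=70
  op5 P1: load  L0 → I/S/S on L0; bus BusRd Flush; mem=82
  op6 P1: load  L1 → I/S/S on L1; bus (none); mem=50
  op7 P2: load  L0 → I/S/S on L0; bus (none); mem=82
  op8 P2: store L0 := 88 → I/I/M on L0; bus BusRdX; mem=82
  op9 P2: store L2 := 2 → I/I/M on L2; bus BusRdX; mem=70
  op10 P1: store L0 := 84 → I/M/I on L0; bus BusRdX Flush; mem=88
  op11 P1: store L0 := 80 → I/M/I on L0; bus (none); mem=88
  op12 P1: store L0 := 11 → I/M/I on L0; bus (none); mem=88
  op13 P2: store L0 := 88 → I/I/M on L0; bus BusRdX Flush; mem=11
  op14 P2: store L0 := 65 → I/I/M on L0; bus (none); mem=11
  op15 P1: load  L0 → I/S/S on L0; bus BusRd Flush; mem=65
  op16 P0: store L3 := 64 → M/I/I on L3; bus BusRdX; mem=90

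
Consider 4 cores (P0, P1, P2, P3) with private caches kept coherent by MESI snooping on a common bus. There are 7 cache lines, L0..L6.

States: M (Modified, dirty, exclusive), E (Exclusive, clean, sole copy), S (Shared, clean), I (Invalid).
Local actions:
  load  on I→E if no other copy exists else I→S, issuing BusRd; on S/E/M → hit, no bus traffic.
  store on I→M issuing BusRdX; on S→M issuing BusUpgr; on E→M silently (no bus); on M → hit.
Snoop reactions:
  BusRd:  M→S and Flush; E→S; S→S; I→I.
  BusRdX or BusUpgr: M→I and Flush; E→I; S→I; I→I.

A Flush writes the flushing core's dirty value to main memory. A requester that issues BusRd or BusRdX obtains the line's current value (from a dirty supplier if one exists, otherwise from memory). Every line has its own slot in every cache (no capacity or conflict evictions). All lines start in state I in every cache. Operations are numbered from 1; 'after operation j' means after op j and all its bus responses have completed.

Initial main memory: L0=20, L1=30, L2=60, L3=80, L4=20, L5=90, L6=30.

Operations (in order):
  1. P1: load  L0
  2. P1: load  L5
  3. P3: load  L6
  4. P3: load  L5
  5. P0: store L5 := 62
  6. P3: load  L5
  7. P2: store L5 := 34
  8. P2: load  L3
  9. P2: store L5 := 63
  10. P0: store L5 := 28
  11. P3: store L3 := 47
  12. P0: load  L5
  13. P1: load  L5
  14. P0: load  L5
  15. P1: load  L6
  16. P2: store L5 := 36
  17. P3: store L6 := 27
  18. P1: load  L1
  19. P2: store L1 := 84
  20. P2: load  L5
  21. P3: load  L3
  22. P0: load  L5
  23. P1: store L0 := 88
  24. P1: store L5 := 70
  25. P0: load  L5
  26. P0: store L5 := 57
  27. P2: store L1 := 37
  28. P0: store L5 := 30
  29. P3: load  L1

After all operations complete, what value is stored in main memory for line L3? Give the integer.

  op1 P1: load  L0 → I/E/I/I on L0; bus BusRd; mem=20
  op2 P1: load  L5 → I/E/I/I on L5; bus BusRd; mem=90
  op3 P3: load  L6 → I/I/I/E on L6; bus BusRd; mem=30
  op4 P3: load  L5 → I/S/I/S on L5; bus BusRd; mem=90
  op5 P0: store L5 := 62 → M/I/I/I on L5; bus BusRdX; mem=90
  op6 P3: load  L5 → S/I/I/S on L5; bus BusRd Flush; mem=62
  op7 P2: store L5 := 34 → I/I/M/I on L5; bus BusRdX; mem=62
  op8 P2: load  L3 → I/I/E/I on L3; bus BusRd; mem=80
  op9 P2: store L5 := 63 → I/I/M/I on L5; bus (none); mem=62
  op10 P0: store L5 := 28 → M/I/I/I on L5; bus BusRdX Flush; mem=63
  op11 P3: store L3 := 47 → I/I/I/M on L3; bus BusRdX; mem=80
  op12 P0: load  L5 → M/I/I/I on L5; bus (none); mem=63
  op13 P1: load  L5 → S/S/I/I on L5; bus BusRd Flush; mem=28
  op14 P0: load  L5 → S/S/I/I on L5; bus (none); mem=28
  op15 P1: load  L6 → I/S/I/S on L6; bus BusRd; mem=30
  op16 P2: store L5 := 36 → I/I/M/I on L5; bus BusRdX; mem=28
  op17 P3: store L6 := 27 → I/I/I/M on L6; bus BusUpgr; mem=30
  op18 P1: load  L1 → I/E/I/I on L1; bus BusRd; mem=30
  op19 P2: store L1 := 84 → I/I/M/I on L1; bus BusRdX; mem=30
  op20 P2: load  L5 → I/I/M/I on L5; bus (none); mem=28
  op21 P3: load  L3 → I/I/I/M on L3; bus (none); mem=80
  op22 P0: load  L5 → S/I/S/I on L5; bus BusRd Flush; mem=36
  op23 P1: store L0 := 88 → I/M/I/I on L0; bus (none); mem=20
  op24 P1: store L5 := 70 → I/M/I/I on L5; bus BusRdX; mem=36
  op25 P0: load  L5 → S/S/I/I on L5; bus BusRd Flush; mem=70
  op26 P0: store L5 := 57 → M/I/I/I on L5; bus BusUpgr; mem=70
  op27 P2: store L1 := 37 → I/I/M/I on L1; bus (none); mem=30
  op28 P0: store L5 := 30 → M/I/I/I on L5; bus (none); mem=70
  op29 P3: load  L1 → I/I/S/S on L1; bus BusRd Flush; mem=37

memory[L3] = 80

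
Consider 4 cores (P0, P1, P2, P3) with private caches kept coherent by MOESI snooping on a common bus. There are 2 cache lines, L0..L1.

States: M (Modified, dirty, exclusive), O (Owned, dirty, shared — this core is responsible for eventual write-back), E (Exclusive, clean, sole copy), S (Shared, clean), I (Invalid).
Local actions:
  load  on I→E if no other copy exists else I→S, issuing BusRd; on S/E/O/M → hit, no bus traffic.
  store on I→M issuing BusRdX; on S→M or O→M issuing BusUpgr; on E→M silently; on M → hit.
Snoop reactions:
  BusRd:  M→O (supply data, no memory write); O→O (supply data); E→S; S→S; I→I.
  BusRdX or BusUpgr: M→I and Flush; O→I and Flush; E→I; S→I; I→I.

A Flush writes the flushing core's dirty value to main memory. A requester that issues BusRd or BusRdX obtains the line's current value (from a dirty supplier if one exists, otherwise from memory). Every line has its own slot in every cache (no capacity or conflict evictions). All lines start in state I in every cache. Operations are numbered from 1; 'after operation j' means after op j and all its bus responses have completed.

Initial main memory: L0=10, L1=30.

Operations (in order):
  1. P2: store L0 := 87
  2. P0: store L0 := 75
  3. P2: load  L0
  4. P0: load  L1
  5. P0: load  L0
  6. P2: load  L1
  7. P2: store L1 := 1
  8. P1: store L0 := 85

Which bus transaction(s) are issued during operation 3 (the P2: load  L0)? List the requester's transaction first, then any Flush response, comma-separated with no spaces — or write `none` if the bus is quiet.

  op1 P2: store L0 := 87 → I/I/M/I on L0; bus BusRdX; mem=10
  op2 P0: store L0 := 75 → M/I/I/I on L0; bus BusRdX Flush; mem=87
  op3 P2: load  L0 → O/I/S/I on L0; bus BusRd; mem=87
  op4 P0: load  L1 → E/I/I/I on L1; bus BusRd; mem=30
  op5 P0: load  L0 → O/I/S/I on L0; bus (none); mem=87
  op6 P2: load  L1 → S/I/S/I on L1; bus BusRd; mem=30
  op7 P2: store L1 := 1 → I/I/M/I on L1; bus BusUpgr; mem=30
  op8 P1: store L0 := 85 → I/M/I/I on L0; bus BusRdX Flush; mem=75

bus = BusRd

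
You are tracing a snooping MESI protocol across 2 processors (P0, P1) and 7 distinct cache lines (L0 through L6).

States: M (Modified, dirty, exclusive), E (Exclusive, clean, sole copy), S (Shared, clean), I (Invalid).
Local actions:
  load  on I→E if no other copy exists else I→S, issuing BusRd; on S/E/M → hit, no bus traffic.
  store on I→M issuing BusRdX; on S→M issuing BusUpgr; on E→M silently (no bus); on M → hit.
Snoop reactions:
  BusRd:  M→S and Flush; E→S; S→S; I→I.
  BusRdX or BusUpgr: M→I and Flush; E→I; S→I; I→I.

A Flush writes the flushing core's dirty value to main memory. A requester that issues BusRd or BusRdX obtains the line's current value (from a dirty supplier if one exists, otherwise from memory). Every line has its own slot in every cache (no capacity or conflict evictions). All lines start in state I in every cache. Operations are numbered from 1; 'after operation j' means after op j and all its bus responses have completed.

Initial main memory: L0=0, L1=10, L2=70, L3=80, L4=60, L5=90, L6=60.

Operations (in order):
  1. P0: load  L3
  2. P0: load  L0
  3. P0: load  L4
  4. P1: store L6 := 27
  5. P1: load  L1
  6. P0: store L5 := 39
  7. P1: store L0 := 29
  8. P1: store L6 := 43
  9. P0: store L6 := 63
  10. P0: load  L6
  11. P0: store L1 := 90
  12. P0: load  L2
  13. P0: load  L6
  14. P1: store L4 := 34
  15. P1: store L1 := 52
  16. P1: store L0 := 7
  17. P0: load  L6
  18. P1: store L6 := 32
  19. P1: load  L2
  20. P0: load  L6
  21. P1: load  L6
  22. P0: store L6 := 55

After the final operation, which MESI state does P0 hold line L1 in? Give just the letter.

state = I

[1] P0: load  L3 | P0:E(80), P1:I | bus: BusRd
[2] P0: load  L0 | P0:E(0), P1:I | bus: BusRd
[3] P0: load  L4 | P0:E(60), P1:I | bus: BusRd
[4] P1: store L6 := 27 | P0:I, P1:M(27) | bus: BusRdX
[5] P1: load  L1 | P0:I, P1:E(10) | bus: BusRd
[6] P0: store L5 := 39 | P0:M(39), P1:I | bus: BusRdX
[7] P1: store L0 := 29 | P0:I, P1:M(29) | bus: BusRdX
[8] P1: store L6 := 43 | P0:I, P1:M(43) | bus: none
[9] P0: store L6 := 63 | P0:M(63), P1:I | bus: BusRdX,Flush
[10] P0: load  L6 | P0:M(63), P1:I | bus: none
[11] P0: store L1 := 90 | P0:M(90), P1:I | bus: BusRdX
[12] P0: load  L2 | P0:E(70), P1:I | bus: BusRd
[13] P0: load  L6 | P0:M(63), P1:I | bus: none
[14] P1: store L4 := 34 | P0:I, P1:M(34) | bus: BusRdX
[15] P1: store L1 := 52 | P0:I, P1:M(52) | bus: BusRdX,Flush
[16] P1: store L0 := 7 | P0:I, P1:M(7) | bus: none
[17] P0: load  L6 | P0:M(63), P1:I | bus: none
[18] P1: store L6 := 32 | P0:I, P1:M(32) | bus: BusRdX,Flush
[19] P1: load  L2 | P0:S(70), P1:S(70) | bus: BusRd
[20] P0: load  L6 | P0:S(32), P1:S(32) | bus: BusRd,Flush
[21] P1: load  L6 | P0:S(32), P1:S(32) | bus: none
[22] P0: store L6 := 55 | P0:M(55), P1:I | bus: BusUpgr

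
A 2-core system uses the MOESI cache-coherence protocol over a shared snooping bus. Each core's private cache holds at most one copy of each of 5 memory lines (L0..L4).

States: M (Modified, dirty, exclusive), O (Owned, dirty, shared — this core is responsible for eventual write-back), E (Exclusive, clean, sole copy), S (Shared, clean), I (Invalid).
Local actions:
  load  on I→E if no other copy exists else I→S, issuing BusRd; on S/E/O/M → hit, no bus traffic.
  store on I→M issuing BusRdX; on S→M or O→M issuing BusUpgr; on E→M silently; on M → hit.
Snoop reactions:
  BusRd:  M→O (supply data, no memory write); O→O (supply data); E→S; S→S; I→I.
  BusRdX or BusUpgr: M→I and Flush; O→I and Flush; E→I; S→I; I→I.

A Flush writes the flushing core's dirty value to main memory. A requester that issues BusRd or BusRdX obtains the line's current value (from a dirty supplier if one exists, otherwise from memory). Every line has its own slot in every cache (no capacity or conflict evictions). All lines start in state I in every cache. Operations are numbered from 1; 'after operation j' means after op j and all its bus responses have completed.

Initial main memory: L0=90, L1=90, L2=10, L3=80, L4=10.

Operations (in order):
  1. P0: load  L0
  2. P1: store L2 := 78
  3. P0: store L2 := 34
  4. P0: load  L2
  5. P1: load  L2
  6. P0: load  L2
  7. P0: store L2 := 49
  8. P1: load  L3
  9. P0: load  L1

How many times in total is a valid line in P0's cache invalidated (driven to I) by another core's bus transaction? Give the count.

[1] P0: load  L0 | P0:E(90), P1:I | bus: BusRd
[2] P1: store L2 := 78 | P0:I, P1:M(78) | bus: BusRdX
[3] P0: store L2 := 34 | P0:M(34), P1:I | bus: BusRdX,Flush
[4] P0: load  L2 | P0:M(34), P1:I | bus: none
[5] P1: load  L2 | P0:O(34), P1:S(34) | bus: BusRd
[6] P0: load  L2 | P0:O(34), P1:S(34) | bus: none
[7] P0: store L2 := 49 | P0:M(49), P1:I | bus: BusUpgr
[8] P1: load  L3 | P0:I, P1:E(80) | bus: BusRd
[9] P0: load  L1 | P0:E(90), P1:I | bus: BusRd

invalidations = 0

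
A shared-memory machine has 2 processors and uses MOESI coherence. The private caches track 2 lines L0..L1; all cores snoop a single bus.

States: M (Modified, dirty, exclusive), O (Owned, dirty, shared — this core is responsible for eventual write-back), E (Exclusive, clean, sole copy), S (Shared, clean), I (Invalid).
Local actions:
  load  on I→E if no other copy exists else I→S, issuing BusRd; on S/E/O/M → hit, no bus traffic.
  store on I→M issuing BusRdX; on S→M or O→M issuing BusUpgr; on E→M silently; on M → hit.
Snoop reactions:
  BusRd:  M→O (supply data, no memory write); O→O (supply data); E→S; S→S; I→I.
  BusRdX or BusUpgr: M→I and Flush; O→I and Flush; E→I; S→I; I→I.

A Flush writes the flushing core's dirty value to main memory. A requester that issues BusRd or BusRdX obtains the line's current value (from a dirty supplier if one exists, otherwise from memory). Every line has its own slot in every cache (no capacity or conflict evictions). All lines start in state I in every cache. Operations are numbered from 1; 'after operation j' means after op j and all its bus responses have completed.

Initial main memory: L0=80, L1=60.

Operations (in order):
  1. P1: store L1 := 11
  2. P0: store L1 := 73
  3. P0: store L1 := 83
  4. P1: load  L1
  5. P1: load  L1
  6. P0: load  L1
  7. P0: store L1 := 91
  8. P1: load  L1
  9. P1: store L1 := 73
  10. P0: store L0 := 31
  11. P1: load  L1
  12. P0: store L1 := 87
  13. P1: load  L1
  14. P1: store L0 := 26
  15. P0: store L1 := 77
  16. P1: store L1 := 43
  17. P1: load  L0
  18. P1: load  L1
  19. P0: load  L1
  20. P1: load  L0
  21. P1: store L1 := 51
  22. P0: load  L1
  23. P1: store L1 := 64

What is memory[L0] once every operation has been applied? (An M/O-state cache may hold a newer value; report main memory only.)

  op1 P1: store L1 := 11 → I/M on L1; bus BusRdX; mem=60
  op2 P0: store L1 := 73 → M/I on L1; bus BusRdX Flush; mem=11
  op3 P0: store L1 := 83 → M/I on L1; bus (none); mem=11
  op4 P1: load  L1 → O/S on L1; bus BusRd; mem=11
  op5 P1: load  L1 → O/S on L1; bus (none); mem=11
  op6 P0: load  L1 → O/S on L1; bus (none); mem=11
  op7 P0: store L1 := 91 → M/I on L1; bus BusUpgr; mem=11
  op8 P1: load  L1 → O/S on L1; bus BusRd; mem=11
  op9 P1: store L1 := 73 → I/M on L1; bus BusUpgr Flush; mem=91
  op10 P0: store L0 := 31 → M/I on L0; bus BusRdX; mem=80
  op11 P1: load  L1 → I/M on L1; bus (none); mem=91
  op12 P0: store L1 := 87 → M/I on L1; bus BusRdX Flush; mem=73
  op13 P1: load  L1 → O/S on L1; bus BusRd; mem=73
  op14 P1: store L0 := 26 → I/M on L0; bus BusRdX Flush; mem=31
  op15 P0: store L1 := 77 → M/I on L1; bus BusUpgr; mem=73
  op16 P1: store L1 := 43 → I/M on L1; bus BusRdX Flush; mem=77
  op17 P1: load  L0 → I/M on L0; bus (none); mem=31
  op18 P1: load  L1 → I/M on L1; bus (none); mem=77
  op19 P0: load  L1 → S/O on L1; bus BusRd; mem=77
  op20 P1: load  L0 → I/M on L0; bus (none); mem=31
  op21 P1: store L1 := 51 → I/M on L1; bus BusUpgr; mem=77
  op22 P0: load  L1 → S/O on L1; bus BusRd; mem=77
  op23 P1: store L1 := 64 → I/M on L1; bus BusUpgr; mem=77

memory[L0] = 31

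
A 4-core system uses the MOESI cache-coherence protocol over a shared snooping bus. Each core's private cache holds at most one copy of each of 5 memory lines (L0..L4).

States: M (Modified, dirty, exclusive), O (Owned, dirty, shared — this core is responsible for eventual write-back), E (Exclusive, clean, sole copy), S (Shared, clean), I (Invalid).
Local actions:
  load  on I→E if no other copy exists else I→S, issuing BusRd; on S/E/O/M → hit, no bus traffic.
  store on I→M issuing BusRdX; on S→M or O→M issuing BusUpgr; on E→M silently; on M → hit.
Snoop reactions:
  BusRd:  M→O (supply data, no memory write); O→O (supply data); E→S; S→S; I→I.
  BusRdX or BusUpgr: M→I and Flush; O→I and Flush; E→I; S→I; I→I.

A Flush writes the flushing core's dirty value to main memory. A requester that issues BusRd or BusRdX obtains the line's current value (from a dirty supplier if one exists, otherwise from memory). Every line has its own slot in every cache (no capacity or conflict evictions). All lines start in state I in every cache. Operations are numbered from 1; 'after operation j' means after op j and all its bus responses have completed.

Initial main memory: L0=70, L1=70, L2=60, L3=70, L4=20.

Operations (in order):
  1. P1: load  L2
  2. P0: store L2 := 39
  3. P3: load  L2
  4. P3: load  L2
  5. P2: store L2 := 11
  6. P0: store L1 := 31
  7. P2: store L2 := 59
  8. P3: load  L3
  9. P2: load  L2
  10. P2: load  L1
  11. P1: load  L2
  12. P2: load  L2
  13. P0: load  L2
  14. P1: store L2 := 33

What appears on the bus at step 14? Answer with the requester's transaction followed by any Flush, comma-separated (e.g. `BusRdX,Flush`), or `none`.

bus = BusUpgr,Flush

[1] P1: load  L2 | P0:I, P1:E(60), P2:I, P3:I | bus: BusRd
[2] P0: store L2 := 39 | P0:M(39), P1:I, P2:I, P3:I | bus: BusRdX
[3] P3: load  L2 | P0:O(39), P1:I, P2:I, P3:S(39) | bus: BusRd
[4] P3: load  L2 | P0:O(39), P1:I, P2:I, P3:S(39) | bus: none
[5] P2: store L2 := 11 | P0:I, P1:I, P2:M(11), P3:I | bus: BusRdX,Flush
[6] P0: store L1 := 31 | P0:M(31), P1:I, P2:I, P3:I | bus: BusRdX
[7] P2: store L2 := 59 | P0:I, P1:I, P2:M(59), P3:I | bus: none
[8] P3: load  L3 | P0:I, P1:I, P2:I, P3:E(70) | bus: BusRd
[9] P2: load  L2 | P0:I, P1:I, P2:M(59), P3:I | bus: none
[10] P2: load  L1 | P0:O(31), P1:I, P2:S(31), P3:I | bus: BusRd
[11] P1: load  L2 | P0:I, P1:S(59), P2:O(59), P3:I | bus: BusRd
[12] P2: load  L2 | P0:I, P1:S(59), P2:O(59), P3:I | bus: none
[13] P0: load  L2 | P0:S(59), P1:S(59), P2:O(59), P3:I | bus: BusRd
[14] P1: store L2 := 33 | P0:I, P1:M(33), P2:I, P3:I | bus: BusUpgr,Flush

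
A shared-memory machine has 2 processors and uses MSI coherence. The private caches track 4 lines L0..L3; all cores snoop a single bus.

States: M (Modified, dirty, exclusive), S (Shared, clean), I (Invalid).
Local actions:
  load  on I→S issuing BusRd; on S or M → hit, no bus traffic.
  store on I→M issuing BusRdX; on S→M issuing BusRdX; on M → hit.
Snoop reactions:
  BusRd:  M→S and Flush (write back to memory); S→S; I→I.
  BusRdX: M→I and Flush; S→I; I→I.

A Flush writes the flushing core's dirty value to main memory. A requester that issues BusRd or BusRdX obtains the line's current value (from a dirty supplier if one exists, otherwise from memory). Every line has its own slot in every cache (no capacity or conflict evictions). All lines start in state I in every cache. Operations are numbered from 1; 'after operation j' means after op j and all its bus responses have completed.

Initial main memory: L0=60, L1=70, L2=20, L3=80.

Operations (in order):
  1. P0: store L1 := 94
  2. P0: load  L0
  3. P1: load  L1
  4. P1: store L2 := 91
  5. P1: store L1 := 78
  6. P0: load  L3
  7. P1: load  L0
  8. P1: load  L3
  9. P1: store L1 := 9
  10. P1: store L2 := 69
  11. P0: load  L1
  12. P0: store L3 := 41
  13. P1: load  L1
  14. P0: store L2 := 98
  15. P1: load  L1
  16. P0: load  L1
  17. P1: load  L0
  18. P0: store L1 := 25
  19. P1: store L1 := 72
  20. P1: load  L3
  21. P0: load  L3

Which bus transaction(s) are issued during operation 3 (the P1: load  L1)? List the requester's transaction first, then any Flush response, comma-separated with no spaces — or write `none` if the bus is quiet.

[1] P0: store L1 := 94 | P0:M(94), P1:I | bus: BusRdX
[2] P0: load  L0 | P0:S(60), P1:I | bus: BusRd
[3] P1: load  L1 | P0:S(94), P1:S(94) | bus: BusRd,Flush
[4] P1: store L2 := 91 | P0:I, P1:M(91) | bus: BusRdX
[5] P1: store L1 := 78 | P0:I, P1:M(78) | bus: BusRdX
[6] P0: load  L3 | P0:S(80), P1:I | bus: BusRd
[7] P1: load  L0 | P0:S(60), P1:S(60) | bus: BusRd
[8] P1: load  L3 | P0:S(80), P1:S(80) | bus: BusRd
[9] P1: store L1 := 9 | P0:I, P1:M(9) | bus: none
[10] P1: store L2 := 69 | P0:I, P1:M(69) | bus: none
[11] P0: load  L1 | P0:S(9), P1:S(9) | bus: BusRd,Flush
[12] P0: store L3 := 41 | P0:M(41), P1:I | bus: BusRdX
[13] P1: load  L1 | P0:S(9), P1:S(9) | bus: none
[14] P0: store L2 := 98 | P0:M(98), P1:I | bus: BusRdX,Flush
[15] P1: load  L1 | P0:S(9), P1:S(9) | bus: none
[16] P0: load  L1 | P0:S(9), P1:S(9) | bus: none
[17] P1: load  L0 | P0:S(60), P1:S(60) | bus: none
[18] P0: store L1 := 25 | P0:M(25), P1:I | bus: BusRdX
[19] P1: store L1 := 72 | P0:I, P1:M(72) | bus: BusRdX,Flush
[20] P1: load  L3 | P0:S(41), P1:S(41) | bus: BusRd,Flush
[21] P0: load  L3 | P0:S(41), P1:S(41) | bus: none

bus = BusRd,Flush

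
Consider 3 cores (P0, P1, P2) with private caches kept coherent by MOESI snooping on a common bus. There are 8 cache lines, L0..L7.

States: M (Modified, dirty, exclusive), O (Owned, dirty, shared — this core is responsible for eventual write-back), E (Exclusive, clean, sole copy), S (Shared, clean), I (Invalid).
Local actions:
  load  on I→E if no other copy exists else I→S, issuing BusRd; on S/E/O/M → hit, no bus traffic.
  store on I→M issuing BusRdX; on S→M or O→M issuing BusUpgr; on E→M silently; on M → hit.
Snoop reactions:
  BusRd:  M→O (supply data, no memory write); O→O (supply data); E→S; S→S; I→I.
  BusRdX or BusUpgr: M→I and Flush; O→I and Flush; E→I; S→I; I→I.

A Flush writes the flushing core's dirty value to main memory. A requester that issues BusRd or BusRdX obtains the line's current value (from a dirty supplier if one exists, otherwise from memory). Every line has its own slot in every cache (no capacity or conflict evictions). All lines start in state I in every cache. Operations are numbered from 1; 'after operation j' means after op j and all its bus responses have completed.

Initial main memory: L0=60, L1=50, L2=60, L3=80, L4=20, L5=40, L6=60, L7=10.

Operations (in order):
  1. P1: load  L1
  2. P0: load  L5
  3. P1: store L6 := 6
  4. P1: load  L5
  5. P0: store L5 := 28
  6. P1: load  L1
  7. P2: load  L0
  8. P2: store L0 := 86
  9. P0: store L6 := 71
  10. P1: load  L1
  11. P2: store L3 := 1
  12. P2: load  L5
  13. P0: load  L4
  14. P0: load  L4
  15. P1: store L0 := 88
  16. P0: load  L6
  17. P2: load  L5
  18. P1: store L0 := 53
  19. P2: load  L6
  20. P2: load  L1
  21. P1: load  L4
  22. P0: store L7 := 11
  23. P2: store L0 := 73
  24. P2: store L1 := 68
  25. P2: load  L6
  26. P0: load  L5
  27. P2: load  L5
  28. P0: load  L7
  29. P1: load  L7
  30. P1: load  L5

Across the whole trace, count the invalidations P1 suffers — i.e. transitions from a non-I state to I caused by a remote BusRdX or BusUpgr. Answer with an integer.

  op1 P1: load  L1 → I/E/I on L1; bus BusRd; mem=50
  op2 P0: load  L5 → E/I/I on L5; bus BusRd; mem=40
  op3 P1: store L6 := 6 → I/M/I on L6; bus BusRdX; mem=60
  op4 P1: load  L5 → S/S/I on L5; bus BusRd; mem=40
  op5 P0: store L5 := 28 → M/I/I on L5; bus BusUpgr; mem=40
  op6 P1: load  L1 → I/E/I on L1; bus (none); mem=50
  op7 P2: load  L0 → I/I/E on L0; bus BusRd; mem=60
  op8 P2: store L0 := 86 → I/I/M on L0; bus (none); mem=60
  op9 P0: store L6 := 71 → M/I/I on L6; bus BusRdX Flush; mem=6
  op10 P1: load  L1 → I/E/I on L1; bus (none); mem=50
  op11 P2: store L3 := 1 → I/I/M on L3; bus BusRdX; mem=80
  op12 P2: load  L5 → O/I/S on L5; bus BusRd; mem=40
  op13 P0: load  L4 → E/I/I on L4; bus BusRd; mem=20
  op14 P0: load  L4 → E/I/I on L4; bus (none); mem=20
  op15 P1: store L0 := 88 → I/M/I on L0; bus BusRdX Flush; mem=86
  op16 P0: load  L6 → M/I/I on L6; bus (none); mem=6
  op17 P2: load  L5 → O/I/S on L5; bus (none); mem=40
  op18 P1: store L0 := 53 → I/M/I on L0; bus (none); mem=86
  op19 P2: load  L6 → O/I/S on L6; bus BusRd; mem=6
  op20 P2: load  L1 → I/S/S on L1; bus BusRd; mem=50
  op21 P1: load  L4 → S/S/I on L4; bus BusRd; mem=20
  op22 P0: store L7 := 11 → M/I/I on L7; bus BusRdX; mem=10
  op23 P2: store L0 := 73 → I/I/M on L0; bus BusRdX Flush; mem=53
  op24 P2: store L1 := 68 → I/I/M on L1; bus BusUpgr; mem=50
  op25 P2: load  L6 → O/I/S on L6; bus (none); mem=6
  op26 P0: load  L5 → O/I/S on L5; bus (none); mem=40
  op27 P2: load  L5 → O/I/S on L5; bus (none); mem=40
  op28 P0: load  L7 → M/I/I on L7; bus (none); mem=10
  op29 P1: load  L7 → O/S/I on L7; bus BusRd; mem=10
  op30 P1: load  L5 → O/S/S on L5; bus BusRd; mem=40

invalidations = 4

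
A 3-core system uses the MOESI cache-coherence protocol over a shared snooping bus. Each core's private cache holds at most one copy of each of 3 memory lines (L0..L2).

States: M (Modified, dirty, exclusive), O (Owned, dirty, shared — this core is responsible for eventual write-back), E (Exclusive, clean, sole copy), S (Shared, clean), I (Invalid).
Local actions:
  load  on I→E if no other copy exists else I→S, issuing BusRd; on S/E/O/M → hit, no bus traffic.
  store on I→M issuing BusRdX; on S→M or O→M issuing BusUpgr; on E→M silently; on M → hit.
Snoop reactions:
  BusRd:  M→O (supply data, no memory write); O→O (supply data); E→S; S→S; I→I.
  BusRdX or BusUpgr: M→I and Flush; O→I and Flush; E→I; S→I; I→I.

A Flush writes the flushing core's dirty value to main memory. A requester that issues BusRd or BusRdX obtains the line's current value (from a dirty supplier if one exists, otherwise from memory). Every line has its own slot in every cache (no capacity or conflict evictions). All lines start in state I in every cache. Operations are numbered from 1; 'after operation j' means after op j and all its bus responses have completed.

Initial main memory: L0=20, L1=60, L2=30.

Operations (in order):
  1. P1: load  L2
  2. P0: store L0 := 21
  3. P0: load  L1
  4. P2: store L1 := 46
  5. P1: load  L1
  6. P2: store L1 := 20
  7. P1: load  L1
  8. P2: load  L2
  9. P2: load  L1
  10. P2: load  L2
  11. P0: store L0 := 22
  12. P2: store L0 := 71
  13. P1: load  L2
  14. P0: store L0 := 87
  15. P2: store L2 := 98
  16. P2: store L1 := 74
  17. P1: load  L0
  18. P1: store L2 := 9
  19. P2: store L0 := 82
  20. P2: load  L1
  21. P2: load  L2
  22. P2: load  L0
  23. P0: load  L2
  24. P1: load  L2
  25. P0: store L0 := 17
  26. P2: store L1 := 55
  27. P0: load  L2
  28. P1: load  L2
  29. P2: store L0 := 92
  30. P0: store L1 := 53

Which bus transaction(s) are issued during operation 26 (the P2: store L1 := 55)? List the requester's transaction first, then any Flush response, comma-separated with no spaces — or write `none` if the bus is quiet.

bus = none

  op1 P1: load  L2 → I/E/I on L2; bus BusRd; mem=30
  op2 P0: store L0 := 21 → M/I/I on L0; bus BusRdX; mem=20
  op3 P0: load  L1 → E/I/I on L1; bus BusRd; mem=60
  op4 P2: store L1 := 46 → I/I/M on L1; bus BusRdX; mem=60
  op5 P1: load  L1 → I/S/O on L1; bus BusRd; mem=60
  op6 P2: store L1 := 20 → I/I/M on L1; bus BusUpgr; mem=60
  op7 P1: load  L1 → I/S/O on L1; bus BusRd; mem=60
  op8 P2: load  L2 → I/S/S on L2; bus BusRd; mem=30
  op9 P2: load  L1 → I/S/O on L1; bus (none); mem=60
  op10 P2: load  L2 → I/S/S on L2; bus (none); mem=30
  op11 P0: store L0 := 22 → M/I/I on L0; bus (none); mem=20
  op12 P2: store L0 := 71 → I/I/M on L0; bus BusRdX Flush; mem=22
  op13 P1: load  L2 → I/S/S on L2; bus (none); mem=30
  op14 P0: store L0 := 87 → M/I/I on L0; bus BusRdX Flush; mem=71
  op15 P2: store L2 := 98 → I/I/M on L2; bus BusUpgr; mem=30
  op16 P2: store L1 := 74 → I/I/M on L1; bus BusUpgr; mem=60
  op17 P1: load  L0 → O/S/I on L0; bus BusRd; mem=71
  op18 P1: store L2 := 9 → I/M/I on L2; bus BusRdX Flush; mem=98
  op19 P2: store L0 := 82 → I/I/M on L0; bus BusRdX Flush; mem=87
  op20 P2: load  L1 → I/I/M on L1; bus (none); mem=60
  op21 P2: load  L2 → I/O/S on L2; bus BusRd; mem=98
  op22 P2: load  L0 → I/I/M on L0; bus (none); mem=87
  op23 P0: load  L2 → S/O/S on L2; bus BusRd; mem=98
  op24 P1: load  L2 → S/O/S on L2; bus (none); mem=98
  op25 P0: store L0 := 17 → M/I/I on L0; bus BusRdX Flush; mem=82
  op26 P2: store L1 := 55 → I/I/M on L1; bus (none); mem=60
  op27 P0: load  L2 → S/O/S on L2; bus (none); mem=98
  op28 P1: load  L2 → S/O/S on L2; bus (none); mem=98
  op29 P2: store L0 := 92 → I/I/M on L0; bus BusRdX Flush; mem=17
  op30 P0: store L1 := 53 → M/I/I on L1; bus BusRdX Flush; mem=55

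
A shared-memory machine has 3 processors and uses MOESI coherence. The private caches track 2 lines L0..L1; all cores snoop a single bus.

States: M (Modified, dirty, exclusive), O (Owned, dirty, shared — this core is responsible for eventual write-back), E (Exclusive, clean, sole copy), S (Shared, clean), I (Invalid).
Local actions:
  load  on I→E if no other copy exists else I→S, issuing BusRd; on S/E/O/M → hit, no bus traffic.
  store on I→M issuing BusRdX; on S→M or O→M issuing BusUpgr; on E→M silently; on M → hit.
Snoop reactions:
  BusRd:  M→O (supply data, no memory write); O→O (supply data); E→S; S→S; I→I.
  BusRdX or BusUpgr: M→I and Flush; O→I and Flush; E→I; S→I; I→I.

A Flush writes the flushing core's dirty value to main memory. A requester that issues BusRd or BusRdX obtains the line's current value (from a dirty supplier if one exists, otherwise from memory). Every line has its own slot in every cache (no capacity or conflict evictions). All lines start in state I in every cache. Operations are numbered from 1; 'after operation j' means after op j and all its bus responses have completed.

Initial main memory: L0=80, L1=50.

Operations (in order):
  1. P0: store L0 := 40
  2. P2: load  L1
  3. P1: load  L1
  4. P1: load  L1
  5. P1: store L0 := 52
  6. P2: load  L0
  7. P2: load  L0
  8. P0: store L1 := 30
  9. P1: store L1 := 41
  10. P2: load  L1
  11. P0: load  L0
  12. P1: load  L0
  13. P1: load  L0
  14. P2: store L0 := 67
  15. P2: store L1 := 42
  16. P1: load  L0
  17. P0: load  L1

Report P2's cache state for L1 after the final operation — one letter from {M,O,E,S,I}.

1. P0: store L0 := 40  bus=[BusRdX]  L0: P0=M P1=I P2=I  mem[L0]=80
2. P2: load  L1  bus=[BusRd]  L1: P0=I P1=I P2=E  mem[L1]=50
3. P1: load  L1  bus=[BusRd]  L1: P0=I P1=S P2=S  mem[L1]=50
4. P1: load  L1  bus=[-]  L1: P0=I P1=S P2=S  mem[L1]=50
5. P1: store L0 := 52  bus=[BusRdX,Flush]  L0: P0=I P1=M P2=I  mem[L0]=40
6. P2: load  L0  bus=[BusRd]  L0: P0=I P1=O P2=S  mem[L0]=40
7. P2: load  L0  bus=[-]  L0: P0=I P1=O P2=S  mem[L0]=40
8. P0: store L1 := 30  bus=[BusRdX]  L1: P0=M P1=I P2=I  mem[L1]=50
9. P1: store L1 := 41  bus=[BusRdX,Flush]  L1: P0=I P1=M P2=I  mem[L1]=30
10. P2: load  L1  bus=[BusRd]  L1: P0=I P1=O P2=S  mem[L1]=30
11. P0: load  L0  bus=[BusRd]  L0: P0=S P1=O P2=S  mem[L0]=40
12. P1: load  L0  bus=[-]  L0: P0=S P1=O P2=S  mem[L0]=40
13. P1: load  L0  bus=[-]  L0: P0=S P1=O P2=S  mem[L0]=40
14. P2: store L0 := 67  bus=[BusUpgr,Flush]  L0: P0=I P1=I P2=M  mem[L0]=52
15. P2: store L1 := 42  bus=[BusUpgr,Flush]  L1: P0=I P1=I P2=M  mem[L1]=41
16. P1: load  L0  bus=[BusRd]  L0: P0=I P1=S P2=O  mem[L0]=52
17. P0: load  L1  bus=[BusRd]  L1: P0=S P1=I P2=O  mem[L1]=41

state = O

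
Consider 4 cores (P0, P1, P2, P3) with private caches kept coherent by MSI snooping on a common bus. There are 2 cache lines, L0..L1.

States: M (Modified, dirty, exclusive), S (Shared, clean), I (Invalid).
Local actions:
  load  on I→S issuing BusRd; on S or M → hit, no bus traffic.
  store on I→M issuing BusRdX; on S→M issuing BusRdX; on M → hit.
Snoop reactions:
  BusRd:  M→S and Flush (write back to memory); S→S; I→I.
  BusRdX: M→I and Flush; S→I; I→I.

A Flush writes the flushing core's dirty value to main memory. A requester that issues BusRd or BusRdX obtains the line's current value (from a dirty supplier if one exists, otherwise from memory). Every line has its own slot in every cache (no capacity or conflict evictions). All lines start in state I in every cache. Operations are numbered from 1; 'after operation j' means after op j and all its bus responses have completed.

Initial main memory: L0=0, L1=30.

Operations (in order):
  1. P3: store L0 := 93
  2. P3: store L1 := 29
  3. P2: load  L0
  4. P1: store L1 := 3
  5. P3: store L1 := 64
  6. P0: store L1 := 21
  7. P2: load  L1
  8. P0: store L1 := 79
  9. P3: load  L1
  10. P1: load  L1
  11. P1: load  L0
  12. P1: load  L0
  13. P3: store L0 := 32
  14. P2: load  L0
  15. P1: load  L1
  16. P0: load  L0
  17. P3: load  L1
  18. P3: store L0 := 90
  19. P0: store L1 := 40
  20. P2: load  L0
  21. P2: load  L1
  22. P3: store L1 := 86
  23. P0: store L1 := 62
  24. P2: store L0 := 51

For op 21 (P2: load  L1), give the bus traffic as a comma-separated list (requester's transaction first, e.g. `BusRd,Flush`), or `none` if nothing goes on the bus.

1. P3: store L0 := 93  bus=[BusRdX]  L0: P0=I P1=I P2=I P3=M  mem[L0]=0
2. P3: store L1 := 29  bus=[BusRdX]  L1: P0=I P1=I P2=I P3=M  mem[L1]=30
3. P2: load  L0  bus=[BusRd,Flush]  L0: P0=I P1=I P2=S P3=S  mem[L0]=93
4. P1: store L1 := 3  bus=[BusRdX,Flush]  L1: P0=I P1=M P2=I P3=I  mem[L1]=29
5. P3: store L1 := 64  bus=[BusRdX,Flush]  L1: P0=I P1=I P2=I P3=M  mem[L1]=3
6. P0: store L1 := 21  bus=[BusRdX,Flush]  L1: P0=M P1=I P2=I P3=I  mem[L1]=64
7. P2: load  L1  bus=[BusRd,Flush]  L1: P0=S P1=I P2=S P3=I  mem[L1]=21
8. P0: store L1 := 79  bus=[BusRdX]  L1: P0=M P1=I P2=I P3=I  mem[L1]=21
9. P3: load  L1  bus=[BusRd,Flush]  L1: P0=S P1=I P2=I P3=S  mem[L1]=79
10. P1: load  L1  bus=[BusRd]  L1: P0=S P1=S P2=I P3=S  mem[L1]=79
11. P1: load  L0  bus=[BusRd]  L0: P0=I P1=S P2=S P3=S  mem[L0]=93
12. P1: load  L0  bus=[-]  L0: P0=I P1=S P2=S P3=S  mem[L0]=93
13. P3: store L0 := 32  bus=[BusRdX]  L0: P0=I P1=I P2=I P3=M  mem[L0]=93
14. P2: load  L0  bus=[BusRd,Flush]  L0: P0=I P1=I P2=S P3=S  mem[L0]=32
15. P1: load  L1  bus=[-]  L1: P0=S P1=S P2=I P3=S  mem[L1]=79
16. P0: load  L0  bus=[BusRd]  L0: P0=S P1=I P2=S P3=S  mem[L0]=32
17. P3: load  L1  bus=[-]  L1: P0=S P1=S P2=I P3=S  mem[L1]=79
18. P3: store L0 := 90  bus=[BusRdX]  L0: P0=I P1=I P2=I P3=M  mem[L0]=32
19. P0: store L1 := 40  bus=[BusRdX]  L1: P0=M P1=I P2=I P3=I  mem[L1]=79
20. P2: load  L0  bus=[BusRd,Flush]  L0: P0=I P1=I P2=S P3=S  mem[L0]=90
21. P2: load  L1  bus=[BusRd,Flush]  L1: P0=S P1=I P2=S P3=I  mem[L1]=40
22. P3: store L1 := 86  bus=[BusRdX]  L1: P0=I P1=I P2=I P3=M  mem[L1]=40
23. P0: store L1 := 62  bus=[BusRdX,Flush]  L1: P0=M P1=I P2=I P3=I  mem[L1]=86
24. P2: store L0 := 51  bus=[BusRdX]  L0: P0=I P1=I P2=M P3=I  mem[L0]=90

bus = BusRd,Flush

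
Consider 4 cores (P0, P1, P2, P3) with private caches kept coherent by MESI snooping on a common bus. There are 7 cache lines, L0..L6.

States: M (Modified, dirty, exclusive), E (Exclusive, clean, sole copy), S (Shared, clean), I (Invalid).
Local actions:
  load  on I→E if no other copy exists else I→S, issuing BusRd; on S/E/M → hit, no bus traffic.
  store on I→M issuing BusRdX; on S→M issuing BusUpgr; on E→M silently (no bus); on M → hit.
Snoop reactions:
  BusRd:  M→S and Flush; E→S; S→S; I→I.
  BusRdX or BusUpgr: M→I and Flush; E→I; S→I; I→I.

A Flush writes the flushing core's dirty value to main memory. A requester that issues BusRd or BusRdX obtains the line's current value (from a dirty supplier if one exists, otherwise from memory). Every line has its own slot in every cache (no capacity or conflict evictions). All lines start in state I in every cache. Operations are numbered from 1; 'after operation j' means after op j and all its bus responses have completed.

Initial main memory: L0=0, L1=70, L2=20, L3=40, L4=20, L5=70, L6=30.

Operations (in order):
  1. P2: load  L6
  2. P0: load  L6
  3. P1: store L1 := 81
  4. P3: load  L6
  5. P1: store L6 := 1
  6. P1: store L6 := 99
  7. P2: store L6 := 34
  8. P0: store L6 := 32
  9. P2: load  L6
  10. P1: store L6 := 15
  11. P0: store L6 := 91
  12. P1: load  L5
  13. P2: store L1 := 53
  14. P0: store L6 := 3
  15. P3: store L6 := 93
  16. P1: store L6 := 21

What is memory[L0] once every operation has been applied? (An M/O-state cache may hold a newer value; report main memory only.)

[1] P2: load  L6 | P0:I, P1:I, P2:E(30), P3:I | bus: BusRd
[2] P0: load  L6 | P0:S(30), P1:I, P2:S(30), P3:I | bus: BusRd
[3] P1: store L1 := 81 | P0:I, P1:M(81), P2:I, P3:I | bus: BusRdX
[4] P3: load  L6 | P0:S(30), P1:I, P2:S(30), P3:S(30) | bus: BusRd
[5] P1: store L6 := 1 | P0:I, P1:M(1), P2:I, P3:I | bus: BusRdX
[6] P1: store L6 := 99 | P0:I, P1:M(99), P2:I, P3:I | bus: none
[7] P2: store L6 := 34 | P0:I, P1:I, P2:M(34), P3:I | bus: BusRdX,Flush
[8] P0: store L6 := 32 | P0:M(32), P1:I, P2:I, P3:I | bus: BusRdX,Flush
[9] P2: load  L6 | P0:S(32), P1:I, P2:S(32), P3:I | bus: BusRd,Flush
[10] P1: store L6 := 15 | P0:I, P1:M(15), P2:I, P3:I | bus: BusRdX
[11] P0: store L6 := 91 | P0:M(91), P1:I, P2:I, P3:I | bus: BusRdX,Flush
[12] P1: load  L5 | P0:I, P1:E(70), P2:I, P3:I | bus: BusRd
[13] P2: store L1 := 53 | P0:I, P1:I, P2:M(53), P3:I | bus: BusRdX,Flush
[14] P0: store L6 := 3 | P0:M(3), P1:I, P2:I, P3:I | bus: none
[15] P3: store L6 := 93 | P0:I, P1:I, P2:I, P3:M(93) | bus: BusRdX,Flush
[16] P1: store L6 := 21 | P0:I, P1:M(21), P2:I, P3:I | bus: BusRdX,Flush

memory[L0] = 0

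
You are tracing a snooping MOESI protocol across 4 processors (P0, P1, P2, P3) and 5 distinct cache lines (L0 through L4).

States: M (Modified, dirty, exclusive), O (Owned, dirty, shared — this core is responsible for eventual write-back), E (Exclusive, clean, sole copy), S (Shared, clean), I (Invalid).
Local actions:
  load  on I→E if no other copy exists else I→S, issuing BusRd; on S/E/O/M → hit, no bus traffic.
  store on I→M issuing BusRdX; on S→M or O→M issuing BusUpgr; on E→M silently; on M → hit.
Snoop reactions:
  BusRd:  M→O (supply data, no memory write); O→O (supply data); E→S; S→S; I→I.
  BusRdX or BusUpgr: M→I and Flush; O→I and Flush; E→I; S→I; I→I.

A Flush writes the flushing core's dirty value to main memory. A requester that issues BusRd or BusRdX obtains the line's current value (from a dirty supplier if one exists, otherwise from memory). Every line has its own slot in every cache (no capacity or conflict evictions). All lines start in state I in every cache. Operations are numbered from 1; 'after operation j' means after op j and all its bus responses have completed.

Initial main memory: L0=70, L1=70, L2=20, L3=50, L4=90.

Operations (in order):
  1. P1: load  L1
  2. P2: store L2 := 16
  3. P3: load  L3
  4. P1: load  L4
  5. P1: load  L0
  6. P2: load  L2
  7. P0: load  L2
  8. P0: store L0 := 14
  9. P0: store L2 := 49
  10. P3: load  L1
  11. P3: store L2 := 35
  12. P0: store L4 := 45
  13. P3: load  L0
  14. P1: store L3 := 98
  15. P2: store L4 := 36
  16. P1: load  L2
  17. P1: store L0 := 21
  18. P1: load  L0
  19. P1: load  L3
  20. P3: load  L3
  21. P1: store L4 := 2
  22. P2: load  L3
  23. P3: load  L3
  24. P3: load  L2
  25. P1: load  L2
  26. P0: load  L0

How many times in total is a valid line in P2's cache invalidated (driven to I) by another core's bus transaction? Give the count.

invalidations = 2

1. P1: load  L1  bus=[BusRd]  L1: P0=I P1=E P2=I P3=I  mem[L1]=70
2. P2: store L2 := 16  bus=[BusRdX]  L2: P0=I P1=I P2=M P3=I  mem[L2]=20
3. P3: load  L3  bus=[BusRd]  L3: P0=I P1=I P2=I P3=E  mem[L3]=50
4. P1: load  L4  bus=[BusRd]  L4: P0=I P1=E P2=I P3=I  mem[L4]=90
5. P1: load  L0  bus=[BusRd]  L0: P0=I P1=E P2=I P3=I  mem[L0]=70
6. P2: load  L2  bus=[-]  L2: P0=I P1=I P2=M P3=I  mem[L2]=20
7. P0: load  L2  bus=[BusRd]  L2: P0=S P1=I P2=O P3=I  mem[L2]=20
8. P0: store L0 := 14  bus=[BusRdX]  L0: P0=M P1=I P2=I P3=I  mem[L0]=70
9. P0: store L2 := 49  bus=[BusUpgr,Flush]  L2: P0=M P1=I P2=I P3=I  mem[L2]=16
10. P3: load  L1  bus=[BusRd]  L1: P0=I P1=S P2=I P3=S  mem[L1]=70
11. P3: store L2 := 35  bus=[BusRdX,Flush]  L2: P0=I P1=I P2=I P3=M  mem[L2]=49
12. P0: store L4 := 45  bus=[BusRdX]  L4: P0=M P1=I P2=I P3=I  mem[L4]=90
13. P3: load  L0  bus=[BusRd]  L0: P0=O P1=I P2=I P3=S  mem[L0]=70
14. P1: store L3 := 98  bus=[BusRdX]  L3: P0=I P1=M P2=I P3=I  mem[L3]=50
15. P2: store L4 := 36  bus=[BusRdX,Flush]  L4: P0=I P1=I P2=M P3=I  mem[L4]=45
16. P1: load  L2  bus=[BusRd]  L2: P0=I P1=S P2=I P3=O  mem[L2]=49
17. P1: store L0 := 21  bus=[BusRdX,Flush]  L0: P0=I P1=M P2=I P3=I  mem[L0]=14
18. P1: load  L0  bus=[-]  L0: P0=I P1=M P2=I P3=I  mem[L0]=14
19. P1: load  L3  bus=[-]  L3: P0=I P1=M P2=I P3=I  mem[L3]=50
20. P3: load  L3  bus=[BusRd]  L3: P0=I P1=O P2=I P3=S  mem[L3]=50
21. P1: store L4 := 2  bus=[BusRdX,Flush]  L4: P0=I P1=M P2=I P3=I  mem[L4]=36
22. P2: load  L3  bus=[BusRd]  L3: P0=I P1=O P2=S P3=S  mem[L3]=50
23. P3: load  L3  bus=[-]  L3: P0=I P1=O P2=S P3=S  mem[L3]=50
24. P3: load  L2  bus=[-]  L2: P0=I P1=S P2=I P3=O  mem[L2]=49
25. P1: load  L2  bus=[-]  L2: P0=I P1=S P2=I P3=O  mem[L2]=49
26. P0: load  L0  bus=[BusRd]  L0: P0=S P1=O P2=I P3=I  mem[L0]=14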